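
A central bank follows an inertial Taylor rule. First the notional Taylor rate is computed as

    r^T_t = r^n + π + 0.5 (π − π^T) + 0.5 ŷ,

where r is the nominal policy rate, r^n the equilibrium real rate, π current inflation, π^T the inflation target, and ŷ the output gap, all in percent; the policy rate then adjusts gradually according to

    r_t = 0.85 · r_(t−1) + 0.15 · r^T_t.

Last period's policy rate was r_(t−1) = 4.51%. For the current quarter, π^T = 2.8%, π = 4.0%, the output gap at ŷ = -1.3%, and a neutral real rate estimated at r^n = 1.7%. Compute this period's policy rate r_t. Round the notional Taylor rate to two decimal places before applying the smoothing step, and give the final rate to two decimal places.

4.68%

r^T_t = 1.7 + 4.0 + 0.5 × (4.0 − 2.8) + 0.5 × (-1.3)
   = 1.7 + 4 + 0.6 − 0.65 = 5.65
r_t = 0.85 × 4.51 + 0.15 × 5.65 = 3.8335 + 0.8475 = 4.68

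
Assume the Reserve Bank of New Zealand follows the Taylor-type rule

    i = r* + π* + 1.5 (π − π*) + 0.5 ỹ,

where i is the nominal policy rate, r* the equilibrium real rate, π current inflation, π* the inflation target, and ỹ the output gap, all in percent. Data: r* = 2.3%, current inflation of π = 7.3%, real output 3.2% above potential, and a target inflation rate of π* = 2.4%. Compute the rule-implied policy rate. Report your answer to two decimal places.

13.65%

Output 3.2% above potential → ỹ = 3.2.
i = 2.3 + 2.4 + 1.5 × (7.3 − 2.4) + 0.5 × 3.2
   = 2.3 + 2.4 + 7.35 + 1.6 = 13.65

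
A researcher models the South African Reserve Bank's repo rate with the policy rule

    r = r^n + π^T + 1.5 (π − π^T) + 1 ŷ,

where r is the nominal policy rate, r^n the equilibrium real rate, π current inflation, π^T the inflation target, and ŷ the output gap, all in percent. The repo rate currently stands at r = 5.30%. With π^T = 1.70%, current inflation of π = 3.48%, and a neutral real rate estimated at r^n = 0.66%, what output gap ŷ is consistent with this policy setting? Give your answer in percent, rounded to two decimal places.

0.27%

1 ŷ = 5.30 − 0.66 − 1.70 − 1.5 × (3.48 − 1.70) = 0.27
ŷ = 0.27 / 1 = 0.27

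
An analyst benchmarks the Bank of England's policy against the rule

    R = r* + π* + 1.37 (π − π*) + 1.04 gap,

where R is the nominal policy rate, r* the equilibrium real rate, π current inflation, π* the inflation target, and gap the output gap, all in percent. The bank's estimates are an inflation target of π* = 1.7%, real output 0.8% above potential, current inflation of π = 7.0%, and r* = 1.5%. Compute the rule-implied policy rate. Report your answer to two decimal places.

11.29%

Output 0.8% above potential → gap = 0.8.
R = 1.5 + 1.7 + 1.37 × (7.0 − 1.7) + 1.04 × 0.8
   = 1.5 + 1.7 + 7.261 + 0.832 = 11.29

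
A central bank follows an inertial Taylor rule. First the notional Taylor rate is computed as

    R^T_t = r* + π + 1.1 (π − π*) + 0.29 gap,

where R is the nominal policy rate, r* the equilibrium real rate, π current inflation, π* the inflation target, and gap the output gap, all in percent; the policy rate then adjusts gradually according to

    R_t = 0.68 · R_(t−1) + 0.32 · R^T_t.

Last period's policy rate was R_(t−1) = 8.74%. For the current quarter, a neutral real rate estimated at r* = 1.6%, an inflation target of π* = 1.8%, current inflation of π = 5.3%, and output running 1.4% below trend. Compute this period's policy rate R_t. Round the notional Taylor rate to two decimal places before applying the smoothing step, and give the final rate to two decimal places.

9.25%

Output 1.4% below potential → gap = -1.4.
R^T_t = 1.6 + 5.3 + 1.1 × (5.3 − 1.8) + 0.29 × (-1.4)
   = 1.6 + 5.3 + 3.85 − 0.406 = 10.34
R_t = 0.68 × 8.74 + 0.32 × 10.34 = 5.9432 + 3.3088 = 9.25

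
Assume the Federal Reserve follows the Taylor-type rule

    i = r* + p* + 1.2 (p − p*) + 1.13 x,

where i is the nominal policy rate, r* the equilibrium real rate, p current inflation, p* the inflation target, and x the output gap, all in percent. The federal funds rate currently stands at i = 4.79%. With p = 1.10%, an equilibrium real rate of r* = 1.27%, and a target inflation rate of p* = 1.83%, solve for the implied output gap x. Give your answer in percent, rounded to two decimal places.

2.27%

1.13 x = 4.79 − 1.27 − 1.83 − 1.2 × (1.10 − 1.83) = 2.566
x = 2.566 / 1.13 = 2.27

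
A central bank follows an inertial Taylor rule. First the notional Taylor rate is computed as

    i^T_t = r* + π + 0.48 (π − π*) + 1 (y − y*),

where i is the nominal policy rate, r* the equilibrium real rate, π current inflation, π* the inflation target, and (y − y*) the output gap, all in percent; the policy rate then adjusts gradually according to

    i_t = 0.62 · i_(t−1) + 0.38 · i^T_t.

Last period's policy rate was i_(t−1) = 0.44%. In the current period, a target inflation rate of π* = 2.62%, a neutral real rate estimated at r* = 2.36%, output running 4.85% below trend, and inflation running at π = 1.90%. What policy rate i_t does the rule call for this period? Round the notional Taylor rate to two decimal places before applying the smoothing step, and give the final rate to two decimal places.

-0.08%

Output 4.85% below potential → (y − y*) = -4.85.
i^T_t = 2.36 + 1.90 + 0.48 × (1.90 − 2.62) + 1 × (-4.85)
   = 2.36 + 1.9 − 0.3456 − 4.85 = -0.94
i_t = 0.62 × 0.44 + 0.38 × (-0.94) = 0.2728 − 0.3572 = -0.08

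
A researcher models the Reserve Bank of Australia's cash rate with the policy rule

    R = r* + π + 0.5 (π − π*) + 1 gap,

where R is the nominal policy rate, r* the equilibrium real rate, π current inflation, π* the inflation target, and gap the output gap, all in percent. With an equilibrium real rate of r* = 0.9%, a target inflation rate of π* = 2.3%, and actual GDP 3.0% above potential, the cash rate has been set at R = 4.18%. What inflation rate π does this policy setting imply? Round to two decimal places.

Output 3.0% above potential → gap = 3.0.
Collecting π: R = r* + (1 + 0.5) π − 0.5 π* + 1 gap
1.5 π = 4.18 − 0.9 + 0.5 × 2.3 − 1 × 3.0 = 1.43
π = 1.43 / 1.5 = 0.95

0.95%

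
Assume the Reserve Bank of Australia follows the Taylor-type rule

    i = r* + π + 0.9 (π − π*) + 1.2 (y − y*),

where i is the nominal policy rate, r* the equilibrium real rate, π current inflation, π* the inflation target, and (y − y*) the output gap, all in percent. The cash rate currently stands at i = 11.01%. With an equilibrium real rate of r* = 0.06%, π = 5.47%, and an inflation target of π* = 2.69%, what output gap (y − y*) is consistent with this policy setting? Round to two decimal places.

2.48%

1.2 (y − y*) = 11.01 − 0.06 − 5.47 − 0.9 × (5.47 − 2.69) = 2.978
(y − y*) = 2.978 / 1.2 = 2.48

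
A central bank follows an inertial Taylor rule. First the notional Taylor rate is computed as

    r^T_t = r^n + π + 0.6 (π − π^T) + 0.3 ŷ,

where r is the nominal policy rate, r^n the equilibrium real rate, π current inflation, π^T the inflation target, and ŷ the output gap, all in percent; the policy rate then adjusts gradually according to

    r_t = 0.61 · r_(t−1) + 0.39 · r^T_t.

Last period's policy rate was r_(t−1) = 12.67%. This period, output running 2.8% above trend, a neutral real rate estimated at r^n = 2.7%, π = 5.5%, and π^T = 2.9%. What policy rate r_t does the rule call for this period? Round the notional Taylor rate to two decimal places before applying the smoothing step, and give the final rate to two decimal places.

11.86%

Output 2.8% above potential → ŷ = 2.8.
r^T_t = 2.7 + 5.5 + 0.6 × (5.5 − 2.9) + 0.3 × 2.8
   = 2.7 + 5.5 + 1.56 + 0.84 = 10.60
r_t = 0.61 × 12.67 + 0.39 × 10.60 = 7.7287 + 4.134 = 11.86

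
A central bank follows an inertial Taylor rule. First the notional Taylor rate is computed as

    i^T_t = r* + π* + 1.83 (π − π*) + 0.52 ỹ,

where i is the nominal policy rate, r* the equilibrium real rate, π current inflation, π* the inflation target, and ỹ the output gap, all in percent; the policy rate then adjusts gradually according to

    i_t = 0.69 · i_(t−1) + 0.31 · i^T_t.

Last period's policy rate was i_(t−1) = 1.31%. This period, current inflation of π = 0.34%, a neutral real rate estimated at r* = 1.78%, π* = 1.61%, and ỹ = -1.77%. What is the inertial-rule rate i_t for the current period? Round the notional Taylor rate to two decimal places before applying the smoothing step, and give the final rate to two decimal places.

0.95%

i^T_t = 1.78 + 1.61 + 1.83 × (0.34 − 1.61) + 0.52 × (-1.77)
   = 1.78 + 1.61 − 2.3241 − 0.9204 = 0.15
i_t = 0.69 × 1.31 + 0.31 × 0.15 = 0.9039 + 0.0465 = 0.95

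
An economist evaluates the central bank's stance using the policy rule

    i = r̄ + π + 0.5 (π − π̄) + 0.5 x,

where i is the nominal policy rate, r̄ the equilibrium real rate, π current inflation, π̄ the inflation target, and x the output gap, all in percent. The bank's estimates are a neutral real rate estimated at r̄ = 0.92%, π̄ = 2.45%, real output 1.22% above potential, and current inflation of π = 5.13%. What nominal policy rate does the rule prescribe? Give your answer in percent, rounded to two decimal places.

Output 1.22% above potential → x = 1.22.
i = 0.92 + 5.13 + 0.5 × (5.13 − 2.45) + 0.5 × 1.22
   = 0.92 + 5.13 + 1.34 + 0.61 = 8.00

8.00%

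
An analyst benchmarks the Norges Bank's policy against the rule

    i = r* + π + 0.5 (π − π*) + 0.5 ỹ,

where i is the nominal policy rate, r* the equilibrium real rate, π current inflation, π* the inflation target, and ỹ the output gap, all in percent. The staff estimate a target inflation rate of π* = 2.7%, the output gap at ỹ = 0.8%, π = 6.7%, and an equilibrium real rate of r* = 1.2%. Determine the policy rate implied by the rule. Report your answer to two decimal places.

i = 1.2 + 6.7 + 0.5 × (6.7 − 2.7) + 0.5 × 0.8
   = 1.2 + 6.7 + 2 + 0.4 = 10.30

10.30%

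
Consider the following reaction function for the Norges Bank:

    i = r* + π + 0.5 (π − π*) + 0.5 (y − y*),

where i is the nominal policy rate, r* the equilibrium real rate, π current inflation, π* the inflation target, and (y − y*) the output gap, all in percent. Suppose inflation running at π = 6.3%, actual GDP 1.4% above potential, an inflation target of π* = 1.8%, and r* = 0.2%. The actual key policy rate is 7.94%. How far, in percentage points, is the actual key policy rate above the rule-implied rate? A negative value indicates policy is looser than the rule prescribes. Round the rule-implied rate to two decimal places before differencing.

Output 1.4% above potential → (y − y*) = 1.4.
i = 0.2 + 6.3 + 0.5 × (6.3 − 1.8) + 0.5 × 1.4
   = 0.2 + 6.3 + 2.25 + 0.7 = 9.45
Deviation = 7.94 − 9.45 = -1.51 pp.

-1.51 pp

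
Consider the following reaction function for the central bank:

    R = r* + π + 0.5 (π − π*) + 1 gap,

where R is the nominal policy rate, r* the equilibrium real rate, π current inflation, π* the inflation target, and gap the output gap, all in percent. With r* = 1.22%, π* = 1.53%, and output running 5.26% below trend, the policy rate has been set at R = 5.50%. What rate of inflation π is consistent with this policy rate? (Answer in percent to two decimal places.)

6.87%

Output 5.26% below potential → gap = -5.26.
Collecting π: R = r* + (1 + 0.5) π − 0.5 π* + 1 gap
1.5 π = 5.50 − 1.22 + 0.5 × 1.53 − 1 × (-5.26) = 10.305
π = 10.305 / 1.5 = 6.87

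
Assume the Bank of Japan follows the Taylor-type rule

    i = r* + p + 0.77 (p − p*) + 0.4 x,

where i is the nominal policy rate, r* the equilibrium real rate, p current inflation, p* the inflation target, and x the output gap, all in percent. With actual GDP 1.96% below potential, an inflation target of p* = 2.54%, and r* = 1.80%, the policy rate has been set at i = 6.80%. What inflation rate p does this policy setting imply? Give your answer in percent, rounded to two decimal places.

4.37%

Output 1.96% below potential → x = -1.96.
Collecting p: i = r* + (1 + 0.77) p − 0.77 p* + 0.4 x
1.77 p = 6.80 − 1.80 + 0.77 × 2.54 − 0.4 × (-1.96) = 7.7398
p = 7.7398 / 1.77 = 4.37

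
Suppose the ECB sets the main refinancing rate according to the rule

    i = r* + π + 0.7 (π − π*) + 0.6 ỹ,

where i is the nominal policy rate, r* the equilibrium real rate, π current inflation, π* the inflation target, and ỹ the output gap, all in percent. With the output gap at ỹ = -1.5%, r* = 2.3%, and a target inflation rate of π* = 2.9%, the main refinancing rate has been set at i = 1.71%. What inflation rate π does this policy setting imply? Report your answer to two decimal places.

Collecting π: i = r* + (1 + 0.7) π − 0.7 π* + 0.6 ỹ
1.7 π = 1.71 − 2.3 + 0.7 × 2.9 − 0.6 × (-1.5) = 2.34
π = 2.34 / 1.7 = 1.38

1.38%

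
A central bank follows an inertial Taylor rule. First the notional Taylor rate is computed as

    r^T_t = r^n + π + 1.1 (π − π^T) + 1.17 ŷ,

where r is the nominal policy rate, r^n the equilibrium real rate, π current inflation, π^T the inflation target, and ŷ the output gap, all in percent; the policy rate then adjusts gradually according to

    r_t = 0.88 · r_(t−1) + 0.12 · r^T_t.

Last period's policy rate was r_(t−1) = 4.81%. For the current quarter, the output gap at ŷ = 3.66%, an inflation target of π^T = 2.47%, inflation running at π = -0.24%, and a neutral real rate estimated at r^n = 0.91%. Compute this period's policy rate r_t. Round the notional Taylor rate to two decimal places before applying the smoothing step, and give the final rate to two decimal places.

r^T_t = 0.91 + (-0.24) + 1.1 × (-0.24 − 2.47) + 1.17 × 3.66
   = 0.91 − 0.24 − 2.981 + 4.2822 = 1.97
r_t = 0.88 × 4.81 + 0.12 × 1.97 = 4.2328 + 0.2364 = 4.47

4.47%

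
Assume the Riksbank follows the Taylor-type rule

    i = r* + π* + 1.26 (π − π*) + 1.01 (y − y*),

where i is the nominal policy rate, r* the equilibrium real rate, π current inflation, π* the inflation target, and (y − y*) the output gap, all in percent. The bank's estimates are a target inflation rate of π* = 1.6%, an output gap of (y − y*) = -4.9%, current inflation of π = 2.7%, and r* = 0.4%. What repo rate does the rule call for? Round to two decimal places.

-1.56%

i = 0.4 + 1.6 + 1.26 × (2.7 − 1.6) + 1.01 × (-4.9)
   = 0.4 + 1.6 + 1.386 − 4.949 = -1.56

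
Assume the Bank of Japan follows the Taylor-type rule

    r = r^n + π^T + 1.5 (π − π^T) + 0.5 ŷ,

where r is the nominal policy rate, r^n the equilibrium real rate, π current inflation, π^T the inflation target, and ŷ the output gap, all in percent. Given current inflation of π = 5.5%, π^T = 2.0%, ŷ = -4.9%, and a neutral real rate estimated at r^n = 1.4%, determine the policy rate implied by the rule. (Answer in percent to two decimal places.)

r = 1.4 + 2.0 + 1.5 × (5.5 − 2.0) + 0.5 × (-4.9)
   = 1.4 + 2 + 5.25 − 2.45 = 6.20

6.20%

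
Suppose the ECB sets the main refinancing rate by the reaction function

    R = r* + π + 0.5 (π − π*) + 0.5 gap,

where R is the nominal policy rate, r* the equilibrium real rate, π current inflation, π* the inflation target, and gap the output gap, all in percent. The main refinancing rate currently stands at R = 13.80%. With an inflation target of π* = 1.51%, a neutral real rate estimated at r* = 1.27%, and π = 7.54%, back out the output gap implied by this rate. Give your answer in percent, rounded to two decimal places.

3.95%

0.5 gap = 13.80 − 1.27 − 7.54 − 0.5 × (7.54 − 1.51) = 1.975
gap = 1.975 / 0.5 = 3.95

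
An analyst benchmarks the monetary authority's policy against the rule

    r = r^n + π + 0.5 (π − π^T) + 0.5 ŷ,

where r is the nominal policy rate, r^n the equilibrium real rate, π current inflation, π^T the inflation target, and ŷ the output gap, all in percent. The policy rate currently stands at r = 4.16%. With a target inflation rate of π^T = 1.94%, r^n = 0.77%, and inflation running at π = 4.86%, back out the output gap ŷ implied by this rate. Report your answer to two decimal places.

0.5 ŷ = 4.16 − 0.77 − 4.86 − 0.5 × (4.86 − 1.94) = -2.93
ŷ = -2.93 / 0.5 = -5.86

-5.86%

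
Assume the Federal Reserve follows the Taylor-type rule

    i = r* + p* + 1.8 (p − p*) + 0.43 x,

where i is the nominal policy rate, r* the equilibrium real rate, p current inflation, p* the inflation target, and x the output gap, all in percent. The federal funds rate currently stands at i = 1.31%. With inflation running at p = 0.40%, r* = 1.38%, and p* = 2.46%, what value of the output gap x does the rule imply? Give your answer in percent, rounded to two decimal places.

2.74%

0.43 x = 1.31 − 1.38 − 2.46 − 1.8 × (0.40 − 2.46) = 1.178
x = 1.178 / 0.43 = 2.74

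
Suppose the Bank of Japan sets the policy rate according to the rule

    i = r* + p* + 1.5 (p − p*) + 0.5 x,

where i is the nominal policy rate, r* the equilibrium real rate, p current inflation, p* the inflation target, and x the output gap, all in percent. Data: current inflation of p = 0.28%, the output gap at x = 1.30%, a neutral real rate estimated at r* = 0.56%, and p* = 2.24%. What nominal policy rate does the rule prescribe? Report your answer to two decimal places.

0.51%

i = 0.56 + 2.24 + 1.5 × (0.28 − 2.24) + 0.5 × 1.30
   = 0.56 + 2.24 − 2.94 + 0.65 = 0.51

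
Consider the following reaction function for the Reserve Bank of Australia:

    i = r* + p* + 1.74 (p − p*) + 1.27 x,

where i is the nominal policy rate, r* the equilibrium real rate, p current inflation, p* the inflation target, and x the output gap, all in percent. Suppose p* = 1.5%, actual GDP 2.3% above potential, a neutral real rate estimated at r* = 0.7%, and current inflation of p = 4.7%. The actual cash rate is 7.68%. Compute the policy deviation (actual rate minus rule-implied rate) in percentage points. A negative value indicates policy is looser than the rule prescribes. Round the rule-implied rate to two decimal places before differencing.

Output 2.3% above potential → x = 2.3.
i = 0.7 + 1.5 + 1.74 × (4.7 − 1.5) + 1.27 × 2.3
   = 0.7 + 1.5 + 5.568 + 2.921 = 10.69
Deviation = 7.68 − 10.69 = -3.01 pp.

-3.01 pp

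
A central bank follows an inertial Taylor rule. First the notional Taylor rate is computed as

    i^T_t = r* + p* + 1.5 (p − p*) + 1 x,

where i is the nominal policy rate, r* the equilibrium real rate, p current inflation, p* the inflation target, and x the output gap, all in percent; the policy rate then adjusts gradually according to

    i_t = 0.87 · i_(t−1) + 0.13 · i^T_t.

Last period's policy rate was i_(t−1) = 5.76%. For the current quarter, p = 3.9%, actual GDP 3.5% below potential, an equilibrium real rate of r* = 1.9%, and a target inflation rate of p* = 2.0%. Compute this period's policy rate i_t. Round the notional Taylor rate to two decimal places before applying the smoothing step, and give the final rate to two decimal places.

Output 3.5% below potential → x = -3.5.
i^T_t = 1.9 + 2.0 + 1.5 × (3.9 − 2.0) + 1 × (-3.5)
   = 1.9 + 2 + 2.85 − 3.5 = 3.25
i_t = 0.87 × 5.76 + 0.13 × 3.25 = 5.0112 + 0.4225 = 5.43

5.43%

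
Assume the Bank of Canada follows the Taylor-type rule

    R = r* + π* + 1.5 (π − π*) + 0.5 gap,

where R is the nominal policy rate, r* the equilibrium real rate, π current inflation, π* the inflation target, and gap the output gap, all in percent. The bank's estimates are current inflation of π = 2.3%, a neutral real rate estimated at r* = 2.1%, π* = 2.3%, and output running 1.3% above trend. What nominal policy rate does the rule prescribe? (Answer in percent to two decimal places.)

Output 1.3% above potential → gap = 1.3.
R = 2.1 + 2.3 + 1.5 × (2.3 − 2.3) + 0.5 × 1.3
   = 2.1 + 2.3 + 0 + 0.65 = 5.05

5.05%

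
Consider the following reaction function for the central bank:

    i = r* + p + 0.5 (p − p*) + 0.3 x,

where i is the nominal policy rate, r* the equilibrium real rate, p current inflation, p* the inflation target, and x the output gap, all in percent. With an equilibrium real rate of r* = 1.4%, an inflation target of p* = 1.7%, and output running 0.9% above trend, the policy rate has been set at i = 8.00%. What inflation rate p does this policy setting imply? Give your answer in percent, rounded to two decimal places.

Output 0.9% above potential → x = 0.9.
Collecting p: i = r* + (1 + 0.5) p − 0.5 p* + 0.3 x
1.5 p = 8.00 − 1.4 + 0.5 × 1.7 − 0.3 × 0.9 = 7.18
p = 7.18 / 1.5 = 4.79

4.79%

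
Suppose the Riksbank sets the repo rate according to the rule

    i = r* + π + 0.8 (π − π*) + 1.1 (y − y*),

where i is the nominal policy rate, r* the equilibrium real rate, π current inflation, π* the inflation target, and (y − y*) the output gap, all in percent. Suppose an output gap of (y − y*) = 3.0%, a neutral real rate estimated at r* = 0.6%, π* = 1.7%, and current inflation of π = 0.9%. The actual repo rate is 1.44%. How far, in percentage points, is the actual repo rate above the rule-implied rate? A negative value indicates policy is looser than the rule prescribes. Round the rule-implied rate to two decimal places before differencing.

i = 0.6 + 0.9 + 0.8 × (0.9 − 1.7) + 1.1 × 3.0
   = 0.6 + 0.9 − 0.64 + 3.3 = 4.16
Deviation = 1.44 − 4.16 = -2.72 pp.

-2.72 pp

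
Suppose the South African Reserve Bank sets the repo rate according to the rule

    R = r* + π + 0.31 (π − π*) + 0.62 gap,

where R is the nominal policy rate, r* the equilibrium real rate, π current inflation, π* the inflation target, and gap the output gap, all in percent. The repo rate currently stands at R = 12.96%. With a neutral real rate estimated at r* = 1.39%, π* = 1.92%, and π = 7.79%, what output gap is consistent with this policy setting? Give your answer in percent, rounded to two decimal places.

3.16%

0.62 gap = 12.96 − 1.39 − 7.79 − 0.31 × (7.79 − 1.92) = 1.9603
gap = 1.9603 / 0.62 = 3.16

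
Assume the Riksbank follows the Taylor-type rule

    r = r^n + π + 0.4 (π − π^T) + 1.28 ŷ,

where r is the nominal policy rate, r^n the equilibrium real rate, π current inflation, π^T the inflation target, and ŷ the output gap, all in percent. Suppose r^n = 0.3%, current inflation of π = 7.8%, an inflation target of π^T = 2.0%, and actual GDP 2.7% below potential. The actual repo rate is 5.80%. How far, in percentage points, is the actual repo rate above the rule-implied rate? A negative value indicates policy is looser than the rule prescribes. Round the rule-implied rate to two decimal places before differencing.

Output 2.7% below potential → ŷ = -2.7.
r = 0.3 + 7.8 + 0.4 × (7.8 − 2.0) + 1.28 × (-2.7)
   = 0.3 + 7.8 + 2.32 − 3.456 = 6.96
Deviation = 5.80 − 6.96 = -1.16 pp.

-1.16 pp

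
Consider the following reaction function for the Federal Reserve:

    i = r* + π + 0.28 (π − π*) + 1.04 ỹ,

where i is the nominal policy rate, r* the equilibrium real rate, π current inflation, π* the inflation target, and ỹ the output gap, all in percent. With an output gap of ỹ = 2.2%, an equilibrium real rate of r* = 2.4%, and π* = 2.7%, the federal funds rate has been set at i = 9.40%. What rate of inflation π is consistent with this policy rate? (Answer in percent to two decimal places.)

4.27%

Collecting π: i = r* + (1 + 0.28) π − 0.28 π* + 1.04 ỹ
1.28 π = 9.40 − 2.4 + 0.28 × 2.7 − 1.04 × 2.2 = 5.468
π = 5.468 / 1.28 = 4.27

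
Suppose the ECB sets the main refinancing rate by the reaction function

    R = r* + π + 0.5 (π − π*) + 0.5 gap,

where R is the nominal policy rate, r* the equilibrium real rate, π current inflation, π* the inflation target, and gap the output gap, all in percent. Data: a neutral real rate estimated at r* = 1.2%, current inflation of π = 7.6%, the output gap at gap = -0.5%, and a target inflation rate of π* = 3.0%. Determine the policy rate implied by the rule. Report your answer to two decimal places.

R = 1.2 + 7.6 + 0.5 × (7.6 − 3.0) + 0.5 × (-0.5)
   = 1.2 + 7.6 + 2.3 − 0.25 = 10.85

10.85%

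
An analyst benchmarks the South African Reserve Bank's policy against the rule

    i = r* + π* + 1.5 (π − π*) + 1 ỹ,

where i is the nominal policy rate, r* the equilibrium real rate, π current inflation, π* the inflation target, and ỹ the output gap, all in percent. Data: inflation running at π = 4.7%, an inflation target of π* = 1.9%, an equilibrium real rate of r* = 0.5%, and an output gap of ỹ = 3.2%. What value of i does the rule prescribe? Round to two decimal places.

i = 0.5 + 1.9 + 1.5 × (4.7 − 1.9) + 1 × 3.2
   = 0.5 + 1.9 + 4.2 + 3.2 = 9.80

9.80%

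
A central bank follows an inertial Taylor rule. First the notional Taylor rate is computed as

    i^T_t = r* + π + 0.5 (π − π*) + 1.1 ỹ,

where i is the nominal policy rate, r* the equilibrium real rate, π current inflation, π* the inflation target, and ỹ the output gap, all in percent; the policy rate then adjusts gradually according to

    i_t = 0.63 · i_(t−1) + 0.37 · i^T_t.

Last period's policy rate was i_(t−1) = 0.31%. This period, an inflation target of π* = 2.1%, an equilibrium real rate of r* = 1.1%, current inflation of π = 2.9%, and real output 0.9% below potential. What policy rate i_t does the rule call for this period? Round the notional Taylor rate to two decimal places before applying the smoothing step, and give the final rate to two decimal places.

Output 0.9% below potential → ỹ = -0.9.
i^T_t = 1.1 + 2.9 + 0.5 × (2.9 − 2.1) + 1.1 × (-0.9)
   = 1.1 + 2.9 + 0.4 − 0.99 = 3.41
i_t = 0.63 × 0.31 + 0.37 × 3.41 = 0.1953 + 1.2617 = 1.46

1.46%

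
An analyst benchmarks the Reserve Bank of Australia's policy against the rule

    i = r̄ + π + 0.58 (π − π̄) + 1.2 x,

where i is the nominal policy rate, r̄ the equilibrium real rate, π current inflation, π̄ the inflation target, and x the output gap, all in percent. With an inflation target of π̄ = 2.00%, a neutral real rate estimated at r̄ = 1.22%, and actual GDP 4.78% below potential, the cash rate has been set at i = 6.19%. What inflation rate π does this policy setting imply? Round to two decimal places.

7.51%

Output 4.78% below potential → x = -4.78.
Collecting π: i = r̄ + (1 + 0.58) π − 0.58 π̄ + 1.2 x
1.58 π = 6.19 − 1.22 + 0.58 × 2.00 − 1.2 × (-4.78) = 11.866
π = 11.866 / 1.58 = 7.51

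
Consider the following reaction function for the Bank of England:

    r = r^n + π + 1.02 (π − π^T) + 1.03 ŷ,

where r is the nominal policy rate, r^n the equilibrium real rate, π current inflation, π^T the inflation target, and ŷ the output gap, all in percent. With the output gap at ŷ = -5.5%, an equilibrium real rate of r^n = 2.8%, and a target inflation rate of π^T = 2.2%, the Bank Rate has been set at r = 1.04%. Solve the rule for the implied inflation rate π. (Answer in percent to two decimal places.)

Collecting π: r = r^n + (1 + 1.02) π − 1.02 π^T + 1.03 ŷ
2.02 π = 1.04 − 2.8 + 1.02 × 2.2 − 1.03 × (-5.5) = 6.149
π = 6.149 / 2.02 = 3.04

3.04%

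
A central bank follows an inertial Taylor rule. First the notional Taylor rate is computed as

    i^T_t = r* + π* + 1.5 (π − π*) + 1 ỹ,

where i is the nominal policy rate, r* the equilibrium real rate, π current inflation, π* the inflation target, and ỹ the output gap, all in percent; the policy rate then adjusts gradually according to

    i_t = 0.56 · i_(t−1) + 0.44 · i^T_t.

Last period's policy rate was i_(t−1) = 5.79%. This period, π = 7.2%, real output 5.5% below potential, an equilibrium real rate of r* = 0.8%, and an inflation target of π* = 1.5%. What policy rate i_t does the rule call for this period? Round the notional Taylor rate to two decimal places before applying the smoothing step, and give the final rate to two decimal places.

Output 5.5% below potential → ỹ = -5.5.
i^T_t = 0.8 + 1.5 + 1.5 × (7.2 − 1.5) + 1 × (-5.5)
   = 0.8 + 1.5 + 8.55 − 5.5 = 5.35
i_t = 0.56 × 5.79 + 0.44 × 5.35 = 3.2424 + 2.354 = 5.60

5.60%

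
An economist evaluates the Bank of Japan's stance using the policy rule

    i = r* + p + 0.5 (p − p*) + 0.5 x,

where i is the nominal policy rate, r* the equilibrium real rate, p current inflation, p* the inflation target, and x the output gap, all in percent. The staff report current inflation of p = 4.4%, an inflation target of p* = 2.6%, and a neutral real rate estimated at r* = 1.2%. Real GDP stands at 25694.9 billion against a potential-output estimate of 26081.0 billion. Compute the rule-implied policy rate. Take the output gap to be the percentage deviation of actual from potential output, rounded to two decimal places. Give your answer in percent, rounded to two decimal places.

Output gap = 100 × (25694.9 − 26081.0) / 26081.0 = -1.48%.
i = 1.20 + 4.40 + 0.5 × (4.40 − 2.60) + 0.5 × (-1.48)
   = 1.20 + 4.4 + 0.9 − 0.74 = 5.76

5.76%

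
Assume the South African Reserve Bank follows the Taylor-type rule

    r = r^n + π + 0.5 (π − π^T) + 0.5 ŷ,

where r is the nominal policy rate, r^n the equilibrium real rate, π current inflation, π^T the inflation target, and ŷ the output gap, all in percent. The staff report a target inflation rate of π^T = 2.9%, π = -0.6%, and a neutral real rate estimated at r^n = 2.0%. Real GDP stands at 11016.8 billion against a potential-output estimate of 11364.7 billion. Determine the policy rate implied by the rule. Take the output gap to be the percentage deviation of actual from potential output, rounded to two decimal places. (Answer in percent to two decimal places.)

-1.88%

Output gap = 100 × (11016.8 − 11364.7) / 11364.7 = -3.06%.
r = 2.00 + (-0.60) + 0.5 × (-0.60 − 2.90) + 0.5 × (-3.06)
   = 2.00 − 0.6 − 1.75 − 1.53 = -1.88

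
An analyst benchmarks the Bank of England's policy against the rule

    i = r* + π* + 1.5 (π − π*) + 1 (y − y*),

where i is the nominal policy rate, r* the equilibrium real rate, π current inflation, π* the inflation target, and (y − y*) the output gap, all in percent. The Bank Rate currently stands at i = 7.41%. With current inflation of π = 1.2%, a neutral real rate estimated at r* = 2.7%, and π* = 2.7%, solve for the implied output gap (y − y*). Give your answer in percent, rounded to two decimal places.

4.26%

1 (y − y*) = 7.41 − 2.7 − 2.7 − 1.5 × (1.2 − 2.7) = 4.26
(y − y*) = 4.26 / 1 = 4.26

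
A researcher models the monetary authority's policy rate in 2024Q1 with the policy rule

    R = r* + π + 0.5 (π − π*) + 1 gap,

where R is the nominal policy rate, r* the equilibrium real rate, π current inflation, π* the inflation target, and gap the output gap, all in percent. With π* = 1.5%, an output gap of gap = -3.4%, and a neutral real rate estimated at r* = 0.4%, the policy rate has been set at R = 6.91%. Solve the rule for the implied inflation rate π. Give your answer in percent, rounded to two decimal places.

7.11%

Collecting π: R = r* + (1 + 0.5) π − 0.5 π* + 1 gap
1.5 π = 6.91 − 0.4 + 0.5 × 1.5 − 1 × (-3.4) = 10.66
π = 10.66 / 1.5 = 7.11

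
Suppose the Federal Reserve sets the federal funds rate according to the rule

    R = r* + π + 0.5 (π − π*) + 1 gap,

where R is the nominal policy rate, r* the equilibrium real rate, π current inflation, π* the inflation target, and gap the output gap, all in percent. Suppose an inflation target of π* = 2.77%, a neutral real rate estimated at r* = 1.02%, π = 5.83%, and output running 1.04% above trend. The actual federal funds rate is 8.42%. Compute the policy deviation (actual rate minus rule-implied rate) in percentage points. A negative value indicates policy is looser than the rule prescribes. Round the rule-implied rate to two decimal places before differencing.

Output 1.04% above potential → gap = 1.04.
R = 1.02 + 5.83 + 0.5 × (5.83 − 2.77) + 1 × 1.04
   = 1.02 + 5.83 + 1.53 + 1.04 = 9.42
Deviation = 8.42 − 9.42 = -1.00 pp.

-1.00 pp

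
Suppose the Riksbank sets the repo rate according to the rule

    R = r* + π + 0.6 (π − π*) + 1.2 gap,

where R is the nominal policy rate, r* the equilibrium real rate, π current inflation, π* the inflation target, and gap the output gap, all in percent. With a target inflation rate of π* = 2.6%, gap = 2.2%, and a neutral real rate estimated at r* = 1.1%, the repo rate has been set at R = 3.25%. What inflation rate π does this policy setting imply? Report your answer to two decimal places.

Collecting π: R = r* + (1 + 0.6) π − 0.6 π* + 1.2 gap
1.6 π = 3.25 − 1.1 + 0.6 × 2.6 − 1.2 × 2.2 = 1.07
π = 1.07 / 1.6 = 0.67

0.67%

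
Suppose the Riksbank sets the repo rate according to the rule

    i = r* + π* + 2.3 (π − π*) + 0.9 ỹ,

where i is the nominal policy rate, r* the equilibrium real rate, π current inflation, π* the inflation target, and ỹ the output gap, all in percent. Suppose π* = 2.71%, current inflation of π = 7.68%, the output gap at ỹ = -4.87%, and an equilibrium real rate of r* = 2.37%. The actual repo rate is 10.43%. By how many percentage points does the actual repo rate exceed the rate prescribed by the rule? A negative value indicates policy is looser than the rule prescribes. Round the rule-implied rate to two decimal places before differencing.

i = 2.37 + 2.71 + 2.3 × (7.68 − 2.71) + 0.9 × (-4.87)
   = 2.37 + 2.71 + 11.431 − 4.383 = 12.13
Deviation = 10.43 − 12.13 = -1.70 pp.

-1.70 pp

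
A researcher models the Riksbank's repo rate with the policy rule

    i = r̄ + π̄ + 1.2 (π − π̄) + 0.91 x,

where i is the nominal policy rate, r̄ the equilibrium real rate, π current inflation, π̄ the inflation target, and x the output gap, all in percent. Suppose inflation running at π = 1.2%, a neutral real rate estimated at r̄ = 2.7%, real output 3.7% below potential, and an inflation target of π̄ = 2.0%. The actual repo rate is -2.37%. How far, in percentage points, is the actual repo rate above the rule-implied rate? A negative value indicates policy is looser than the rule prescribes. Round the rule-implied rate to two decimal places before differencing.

Output 3.7% below potential → x = -3.7.
i = 2.7 + 2.0 + 1.2 × (1.2 − 2.0) + 0.91 × (-3.7)
   = 2.7 + 2 − 0.96 − 3.367 = 0.37
Deviation = -2.37 − 0.37 = -2.74 pp.

-2.74 pp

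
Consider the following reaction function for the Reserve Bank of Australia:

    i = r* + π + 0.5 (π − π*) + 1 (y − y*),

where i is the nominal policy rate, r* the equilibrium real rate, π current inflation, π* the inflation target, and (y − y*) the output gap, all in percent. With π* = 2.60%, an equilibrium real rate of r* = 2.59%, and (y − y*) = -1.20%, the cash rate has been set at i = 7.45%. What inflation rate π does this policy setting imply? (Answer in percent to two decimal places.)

4.91%

Collecting π: i = r* + (1 + 0.5) π − 0.5 π* + 1 (y − y*)
1.5 π = 7.45 − 2.59 + 0.5 × 2.60 − 1 × (-1.20) = 7.36
π = 7.36 / 1.5 = 4.91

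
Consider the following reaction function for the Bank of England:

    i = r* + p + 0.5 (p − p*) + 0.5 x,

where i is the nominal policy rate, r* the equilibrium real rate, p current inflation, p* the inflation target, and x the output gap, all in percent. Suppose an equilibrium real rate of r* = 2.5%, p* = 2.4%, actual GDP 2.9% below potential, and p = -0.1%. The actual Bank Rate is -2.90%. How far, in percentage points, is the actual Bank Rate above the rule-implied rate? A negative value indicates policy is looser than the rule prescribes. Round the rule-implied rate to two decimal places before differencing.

-2.60 pp

Output 2.9% below potential → x = -2.9.
i = 2.5 + (-0.1) + 0.5 × (-0.1 − 2.4) + 0.5 × (-2.9)
   = 2.5 − 0.1 − 1.25 − 1.45 = -0.30
Deviation = -2.90 − (-0.30) = -2.60 pp.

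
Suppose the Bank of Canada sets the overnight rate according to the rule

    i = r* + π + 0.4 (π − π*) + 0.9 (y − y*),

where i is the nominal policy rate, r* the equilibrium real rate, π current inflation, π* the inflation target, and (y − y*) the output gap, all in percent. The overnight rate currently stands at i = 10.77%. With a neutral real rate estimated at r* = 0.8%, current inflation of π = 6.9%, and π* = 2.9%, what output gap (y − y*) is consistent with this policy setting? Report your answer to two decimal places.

1.63%

0.9 (y − y*) = 10.77 − 0.8 − 6.9 − 0.4 × (6.9 − 2.9) = 1.47
(y − y*) = 1.47 / 0.9 = 1.63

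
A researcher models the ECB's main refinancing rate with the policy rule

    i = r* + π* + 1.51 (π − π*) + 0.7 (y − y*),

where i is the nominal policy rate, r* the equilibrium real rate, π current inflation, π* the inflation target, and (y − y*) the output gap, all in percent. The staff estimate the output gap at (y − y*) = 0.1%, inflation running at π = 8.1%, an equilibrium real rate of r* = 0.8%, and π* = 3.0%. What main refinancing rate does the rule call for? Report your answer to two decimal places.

11.57%

i = 0.8 + 3.0 + 1.51 × (8.1 − 3.0) + 0.7 × 0.1
   = 0.8 + 3 + 7.701 + 0.07 = 11.57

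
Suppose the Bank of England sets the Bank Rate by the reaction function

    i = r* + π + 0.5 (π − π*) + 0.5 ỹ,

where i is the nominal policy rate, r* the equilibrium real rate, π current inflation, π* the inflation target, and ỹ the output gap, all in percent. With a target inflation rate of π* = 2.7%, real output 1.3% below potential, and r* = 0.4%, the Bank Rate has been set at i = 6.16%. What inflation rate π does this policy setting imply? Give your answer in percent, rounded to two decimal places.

Output 1.3% below potential → ỹ = -1.3.
Collecting π: i = r* + (1 + 0.5) π − 0.5 π* + 0.5 ỹ
1.5 π = 6.16 − 0.4 + 0.5 × 2.7 − 0.5 × (-1.3) = 7.76
π = 7.76 / 1.5 = 5.17

5.17%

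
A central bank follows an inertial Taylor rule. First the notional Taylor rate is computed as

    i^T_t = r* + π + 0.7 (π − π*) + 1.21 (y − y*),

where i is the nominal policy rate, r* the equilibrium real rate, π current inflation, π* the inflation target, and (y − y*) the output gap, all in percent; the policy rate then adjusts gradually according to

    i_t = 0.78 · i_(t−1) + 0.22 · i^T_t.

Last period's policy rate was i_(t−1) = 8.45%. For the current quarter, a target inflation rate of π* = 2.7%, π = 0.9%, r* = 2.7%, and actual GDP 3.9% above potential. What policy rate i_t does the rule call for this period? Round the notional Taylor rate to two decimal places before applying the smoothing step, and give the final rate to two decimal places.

Output 3.9% above potential → (y − y*) = 3.9.
i^T_t = 2.7 + 0.9 + 0.7 × (0.9 − 2.7) + 1.21 × 3.9
   = 2.7 + 0.9 − 1.26 + 4.719 = 7.06
i_t = 0.78 × 8.45 + 0.22 × 7.06 = 6.591 + 1.5532 = 8.14

8.14%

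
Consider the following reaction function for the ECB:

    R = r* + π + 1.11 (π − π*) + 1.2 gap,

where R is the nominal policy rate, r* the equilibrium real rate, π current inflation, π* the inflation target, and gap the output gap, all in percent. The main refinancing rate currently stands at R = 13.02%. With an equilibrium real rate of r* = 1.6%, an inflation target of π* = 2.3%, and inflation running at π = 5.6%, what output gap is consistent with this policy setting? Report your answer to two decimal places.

1.2 gap = 13.02 − 1.6 − 5.6 − 1.11 × (5.6 − 2.3) = 2.157
gap = 2.157 / 1.2 = 1.80

1.80%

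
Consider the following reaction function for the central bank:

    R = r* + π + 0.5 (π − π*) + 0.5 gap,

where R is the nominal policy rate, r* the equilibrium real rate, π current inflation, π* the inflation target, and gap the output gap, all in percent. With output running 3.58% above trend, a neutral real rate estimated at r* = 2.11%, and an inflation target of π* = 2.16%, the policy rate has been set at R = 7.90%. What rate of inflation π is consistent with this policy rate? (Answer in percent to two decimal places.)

3.39%

Output 3.58% above potential → gap = 3.58.
Collecting π: R = r* + (1 + 0.5) π − 0.5 π* + 0.5 gap
1.5 π = 7.90 − 2.11 + 0.5 × 2.16 − 0.5 × 3.58 = 5.08
π = 5.08 / 1.5 = 3.39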